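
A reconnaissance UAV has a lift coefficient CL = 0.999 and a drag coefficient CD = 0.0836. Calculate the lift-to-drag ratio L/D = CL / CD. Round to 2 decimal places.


Step 1: L/D = CL / CD = 0.999 / 0.0836
Step 2: L/D = 11.95

11.95


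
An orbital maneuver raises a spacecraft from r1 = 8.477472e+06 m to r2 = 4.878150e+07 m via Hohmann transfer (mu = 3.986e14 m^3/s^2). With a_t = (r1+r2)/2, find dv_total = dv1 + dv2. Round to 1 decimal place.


Step 1: Transfer semi-major axis a_t = (8.477472e+06 + 4.878150e+07) / 2 = 2.862949e+07 m
Step 2: v1 (circular at r1) = sqrt(mu/r1) = 6857.02 m/s
Step 3: v_t1 = sqrt(mu*(2/r1 - 1/a_t)) = 8950.68 m/s
Step 4: dv1 = |8950.68 - 6857.02| = 2093.66 m/s
Step 5: v2 (circular at r2) = 2858.52 m/s, v_t2 = 1555.49 m/s
Step 6: dv2 = |2858.52 - 1555.49| = 1303.03 m/s
Step 7: Total delta-v = 2093.66 + 1303.03 = 3396.7 m/s

3396.7


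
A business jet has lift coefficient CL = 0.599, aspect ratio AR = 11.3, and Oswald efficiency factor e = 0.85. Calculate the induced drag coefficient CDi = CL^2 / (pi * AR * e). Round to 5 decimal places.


Step 1: CL^2 = 0.599^2 = 0.358801
Step 2: pi * AR * e = 3.14159 * 11.3 * 0.85 = 30.174997
Step 3: CDi = 0.358801 / 30.174997 = 0.01189

0.01189


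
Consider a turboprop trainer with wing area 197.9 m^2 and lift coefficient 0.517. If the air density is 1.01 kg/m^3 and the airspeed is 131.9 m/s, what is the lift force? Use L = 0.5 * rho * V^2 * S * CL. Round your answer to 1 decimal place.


Step 1: Calculate dynamic pressure q = 0.5 * 1.01 * 131.9^2 = 0.5 * 1.01 * 17397.61 = 8785.7931 Pa
Step 2: Multiply by wing area and lift coefficient: L = 8785.7931 * 197.9 * 0.517
Step 3: L = 1738708.4446 * 0.517 = 898912.3 N

898912.3


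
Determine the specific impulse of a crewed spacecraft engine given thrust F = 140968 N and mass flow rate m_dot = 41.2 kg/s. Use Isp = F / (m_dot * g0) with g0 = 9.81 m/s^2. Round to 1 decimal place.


Step 1: m_dot * g0 = 41.2 * 9.81 = 404.17
Step 2: Isp = 140968 / 404.17 = 348.8 s

348.8


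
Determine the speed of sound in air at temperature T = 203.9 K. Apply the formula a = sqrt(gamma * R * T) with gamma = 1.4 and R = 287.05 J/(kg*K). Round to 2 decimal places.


Step 1: gamma * R * T = 1.4 * 287.05 * 203.9 = 81941.293
Step 2: a = sqrt(81941.293) = 286.25 m/s

286.25


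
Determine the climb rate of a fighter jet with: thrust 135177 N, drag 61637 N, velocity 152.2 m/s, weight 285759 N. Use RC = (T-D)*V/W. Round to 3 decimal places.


Step 1: Excess thrust = T - D = 135177 - 61637 = 73540 N
Step 2: Excess power = 73540 * 152.2 = 11192788.0 W
Step 3: RC = 11192788.0 / 285759 = 39.169 m/s

39.169


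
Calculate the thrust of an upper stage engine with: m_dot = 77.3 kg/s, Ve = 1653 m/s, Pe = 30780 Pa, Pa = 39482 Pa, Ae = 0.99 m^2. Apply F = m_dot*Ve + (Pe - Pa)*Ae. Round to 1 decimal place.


Step 1: Momentum thrust = m_dot * Ve = 77.3 * 1653 = 127776.9 N
Step 2: Pressure thrust = (Pe - Pa) * Ae = (30780 - 39482) * 0.99 = -8614.98 N
Step 3: Total thrust F = 127776.9 + -8614.98 = 119161.9 N

119161.9


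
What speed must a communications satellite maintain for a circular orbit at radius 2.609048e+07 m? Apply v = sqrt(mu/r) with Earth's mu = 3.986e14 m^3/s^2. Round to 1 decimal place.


Step 1: mu / r = 3.986e14 / 2.609048e+07 = 15277603.1717
Step 2: v = sqrt(15277603.1717) = 3908.7 m/s

3908.7


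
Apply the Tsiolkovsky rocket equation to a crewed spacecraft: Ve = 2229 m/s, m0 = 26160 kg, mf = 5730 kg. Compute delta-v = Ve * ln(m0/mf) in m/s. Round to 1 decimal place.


Step 1: Mass ratio m0/mf = 26160 / 5730 = 4.565445
Step 2: ln(4.565445) = 1.518516
Step 3: delta-v = 2229 * 1.518516 = 3384.8 m/s

3384.8


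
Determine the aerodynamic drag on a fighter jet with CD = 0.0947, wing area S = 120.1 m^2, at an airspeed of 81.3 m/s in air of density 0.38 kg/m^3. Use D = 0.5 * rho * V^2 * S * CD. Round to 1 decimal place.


Step 1: Dynamic pressure q = 0.5 * 0.38 * 81.3^2 = 1255.8411 Pa
Step 2: Drag D = q * S * CD = 1255.8411 * 120.1 * 0.0947
Step 3: D = 14283.3 N

14283.3


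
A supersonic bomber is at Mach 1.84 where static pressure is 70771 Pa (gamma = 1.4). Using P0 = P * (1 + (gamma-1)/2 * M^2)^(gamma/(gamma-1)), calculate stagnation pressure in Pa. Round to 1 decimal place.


Step 1: (gamma-1)/2 * M^2 = 0.2 * 3.3856 = 0.67712
Step 2: 1 + 0.67712 = 1.67712
Step 3: Exponent gamma/(gamma-1) = 3.5
Step 4: P0 = 70771 * 1.67712^3.5 = 432344.4 Pa

432344.4


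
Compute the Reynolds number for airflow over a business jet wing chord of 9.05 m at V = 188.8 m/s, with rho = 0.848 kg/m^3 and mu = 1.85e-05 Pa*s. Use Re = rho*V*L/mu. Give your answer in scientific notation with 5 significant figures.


Step 1: Numerator = rho * V * L = 0.848 * 188.8 * 9.05 = 1448.92672
Step 2: Re = 1448.92672 / 1.85e-05
Step 3: Re = 7.8320e+07

7.8320e+07


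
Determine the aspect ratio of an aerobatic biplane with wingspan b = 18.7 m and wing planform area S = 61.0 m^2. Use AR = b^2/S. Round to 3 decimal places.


Step 1: b^2 = 18.7^2 = 349.69
Step 2: AR = 349.69 / 61.0 = 5.733

5.733


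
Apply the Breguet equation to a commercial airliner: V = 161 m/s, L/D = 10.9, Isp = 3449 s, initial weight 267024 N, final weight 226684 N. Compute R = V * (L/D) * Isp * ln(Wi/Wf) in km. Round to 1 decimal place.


Step 1: Coefficient = V * (L/D) * Isp = 161 * 10.9 * 3449 = 6052650.1 m
Step 2: Wi/Wf = 267024 / 226684 = 1.177957
Step 3: ln(1.177957) = 0.163782
Step 4: R = 6052650.1 * 0.163782 = 991312.5 m = 991.3 km

991.3


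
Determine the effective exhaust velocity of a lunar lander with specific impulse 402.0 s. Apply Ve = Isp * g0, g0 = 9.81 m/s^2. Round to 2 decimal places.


Step 1: Ve = Isp * g0 = 402.0 * 9.81
Step 2: Ve = 3943.62 m/s

3943.62


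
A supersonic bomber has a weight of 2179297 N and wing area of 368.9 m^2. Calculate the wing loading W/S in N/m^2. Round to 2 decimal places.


Step 1: Wing loading = W / S = 2179297 / 368.9
Step 2: Wing loading = 5907.55 N/m^2

5907.55


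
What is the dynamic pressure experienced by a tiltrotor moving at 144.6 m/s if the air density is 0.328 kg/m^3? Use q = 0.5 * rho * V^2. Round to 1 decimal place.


Step 1: V^2 = 144.6^2 = 20909.16
Step 2: q = 0.5 * 0.328 * 20909.16
Step 3: q = 3429.1 Pa

3429.1


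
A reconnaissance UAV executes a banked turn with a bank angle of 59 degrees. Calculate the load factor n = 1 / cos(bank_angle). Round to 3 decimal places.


Step 1: Convert 59 degrees to radians = 1.029744
Step 2: cos(59 deg) = 0.515038
Step 3: n = 1 / 0.515038 = 1.942

1.942


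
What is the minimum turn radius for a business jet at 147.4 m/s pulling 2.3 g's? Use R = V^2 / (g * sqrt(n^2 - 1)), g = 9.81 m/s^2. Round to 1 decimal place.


Step 1: V^2 = 147.4^2 = 21726.76
Step 2: n^2 - 1 = 2.3^2 - 1 = 4.29
Step 3: sqrt(4.29) = 2.071232
Step 4: R = 21726.76 / (9.81 * 2.071232) = 1069.3 m

1069.3


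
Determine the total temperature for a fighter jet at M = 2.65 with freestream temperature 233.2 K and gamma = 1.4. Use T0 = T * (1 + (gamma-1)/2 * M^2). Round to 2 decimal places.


Step 1: (gamma-1)/2 = 0.2
Step 2: M^2 = 7.0225
Step 3: 1 + 0.2 * 7.0225 = 2.4045
Step 4: T0 = 233.2 * 2.4045 = 560.73 K

560.73


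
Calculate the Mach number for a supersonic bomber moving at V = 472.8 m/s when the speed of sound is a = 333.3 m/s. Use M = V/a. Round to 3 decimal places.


Step 1: M = V / a = 472.8 / 333.3
Step 2: M = 1.419

1.419


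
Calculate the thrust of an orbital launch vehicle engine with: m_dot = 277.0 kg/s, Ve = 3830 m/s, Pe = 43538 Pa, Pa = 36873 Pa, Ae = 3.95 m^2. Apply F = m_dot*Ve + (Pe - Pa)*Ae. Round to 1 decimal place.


Step 1: Momentum thrust = m_dot * Ve = 277.0 * 3830 = 1060910.0 N
Step 2: Pressure thrust = (Pe - Pa) * Ae = (43538 - 36873) * 3.95 = 26326.75 N
Step 3: Total thrust F = 1060910.0 + 26326.75 = 1087236.8 N

1087236.8


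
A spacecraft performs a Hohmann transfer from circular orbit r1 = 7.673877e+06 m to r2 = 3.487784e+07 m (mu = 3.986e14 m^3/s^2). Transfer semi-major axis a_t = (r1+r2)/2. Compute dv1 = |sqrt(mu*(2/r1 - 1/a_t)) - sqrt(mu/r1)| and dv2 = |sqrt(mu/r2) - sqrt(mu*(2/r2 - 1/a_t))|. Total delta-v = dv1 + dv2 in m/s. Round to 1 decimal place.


Step 1: Transfer semi-major axis a_t = (7.673877e+06 + 3.487784e+07) / 2 = 2.127586e+07 m
Step 2: v1 (circular at r1) = sqrt(mu/r1) = 7207.11 m/s
Step 3: v_t1 = sqrt(mu*(2/r1 - 1/a_t)) = 9227.68 m/s
Step 4: dv1 = |9227.68 - 7207.11| = 2020.57 m/s
Step 5: v2 (circular at r2) = 3380.6 m/s, v_t2 = 2030.29 m/s
Step 6: dv2 = |3380.6 - 2030.29| = 1350.31 m/s
Step 7: Total delta-v = 2020.57 + 1350.31 = 3370.9 m/s

3370.9


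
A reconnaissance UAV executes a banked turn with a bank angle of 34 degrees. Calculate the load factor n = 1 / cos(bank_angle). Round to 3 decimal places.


Step 1: Convert 34 degrees to radians = 0.593412
Step 2: cos(34 deg) = 0.829038
Step 3: n = 1 / 0.829038 = 1.206

1.206


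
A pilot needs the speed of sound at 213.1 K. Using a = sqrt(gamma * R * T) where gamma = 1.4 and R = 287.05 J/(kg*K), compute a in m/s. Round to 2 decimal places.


Step 1: gamma * R * T = 1.4 * 287.05 * 213.1 = 85638.497
Step 2: a = sqrt(85638.497) = 292.64 m/s

292.64


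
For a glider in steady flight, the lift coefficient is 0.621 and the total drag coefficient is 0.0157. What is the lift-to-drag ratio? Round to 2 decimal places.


Step 1: L/D = CL / CD = 0.621 / 0.0157
Step 2: L/D = 39.55

39.55


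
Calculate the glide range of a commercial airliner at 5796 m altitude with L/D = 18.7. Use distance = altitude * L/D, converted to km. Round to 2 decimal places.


Step 1: Glide distance = altitude * L/D = 5796 * 18.7 = 108385.2 m
Step 2: Convert to km: 108385.2 / 1000 = 108.39 km

108.39


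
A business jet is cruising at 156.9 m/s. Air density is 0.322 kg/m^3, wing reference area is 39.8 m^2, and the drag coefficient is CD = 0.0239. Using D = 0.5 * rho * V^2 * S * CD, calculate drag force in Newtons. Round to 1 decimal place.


Step 1: Dynamic pressure q = 0.5 * 0.322 * 156.9^2 = 3963.4352 Pa
Step 2: Drag D = q * S * CD = 3963.4352 * 39.8 * 0.0239
Step 3: D = 3770.1 N

3770.1


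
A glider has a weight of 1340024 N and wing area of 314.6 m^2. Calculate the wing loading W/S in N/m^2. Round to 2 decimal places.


Step 1: Wing loading = W / S = 1340024 / 314.6
Step 2: Wing loading = 4259.45 N/m^2

4259.45


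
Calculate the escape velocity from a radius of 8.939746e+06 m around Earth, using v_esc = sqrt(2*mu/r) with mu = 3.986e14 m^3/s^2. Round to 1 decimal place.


Step 1: 2*mu/r = 2 * 3.986e14 / 8.939746e+06 = 89174793.1093
Step 2: v_esc = sqrt(89174793.1093) = 9443.2 m/s

9443.2


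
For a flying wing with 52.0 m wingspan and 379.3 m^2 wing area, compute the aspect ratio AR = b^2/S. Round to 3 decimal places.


Step 1: b^2 = 52.0^2 = 2704.0
Step 2: AR = 2704.0 / 379.3 = 7.129

7.129


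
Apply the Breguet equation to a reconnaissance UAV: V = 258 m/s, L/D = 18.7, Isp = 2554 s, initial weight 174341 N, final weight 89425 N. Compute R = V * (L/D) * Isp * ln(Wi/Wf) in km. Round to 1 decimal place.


Step 1: Coefficient = V * (L/D) * Isp = 258 * 18.7 * 2554 = 12322028.4 m
Step 2: Wi/Wf = 174341 / 89425 = 1.949578
Step 3: ln(1.949578) = 0.667613
Step 4: R = 12322028.4 * 0.667613 = 8226344.7 m = 8226.3 km

8226.3


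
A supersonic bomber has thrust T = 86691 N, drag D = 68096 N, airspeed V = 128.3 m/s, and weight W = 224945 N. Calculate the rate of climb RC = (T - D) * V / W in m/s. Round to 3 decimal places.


Step 1: Excess thrust = T - D = 86691 - 68096 = 18595 N
Step 2: Excess power = 18595 * 128.3 = 2385738.5 W
Step 3: RC = 2385738.5 / 224945 = 10.606 m/s

10.606


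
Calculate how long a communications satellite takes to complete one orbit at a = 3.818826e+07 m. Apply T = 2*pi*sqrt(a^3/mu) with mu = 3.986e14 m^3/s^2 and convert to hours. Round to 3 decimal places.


Step 1: a^3 / mu = 5.569159e+22 / 3.986e14 = 1.397180e+08
Step 2: sqrt(1.397180e+08) = 11820.2363 s
Step 3: T = 2*pi * 11820.2363 = 74268.74 s
Step 4: T in hours = 74268.74 / 3600 = 20.630 hours

20.630


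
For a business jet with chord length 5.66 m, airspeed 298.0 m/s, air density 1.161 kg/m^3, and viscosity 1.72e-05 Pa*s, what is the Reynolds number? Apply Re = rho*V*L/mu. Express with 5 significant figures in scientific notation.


Step 1: Numerator = rho * V * L = 1.161 * 298.0 * 5.66 = 1958.23548
Step 2: Re = 1958.23548 / 1.72e-05
Step 3: Re = 1.1385e+08

1.1385e+08


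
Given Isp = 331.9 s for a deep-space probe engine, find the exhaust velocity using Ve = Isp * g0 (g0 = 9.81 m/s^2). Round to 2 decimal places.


Step 1: Ve = Isp * g0 = 331.9 * 9.81
Step 2: Ve = 3255.94 m/s

3255.94


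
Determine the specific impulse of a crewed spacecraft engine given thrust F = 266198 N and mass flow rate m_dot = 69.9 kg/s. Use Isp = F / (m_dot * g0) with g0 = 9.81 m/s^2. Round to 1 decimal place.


Step 1: m_dot * g0 = 69.9 * 9.81 = 685.72
Step 2: Isp = 266198 / 685.72 = 388.2 s

388.2


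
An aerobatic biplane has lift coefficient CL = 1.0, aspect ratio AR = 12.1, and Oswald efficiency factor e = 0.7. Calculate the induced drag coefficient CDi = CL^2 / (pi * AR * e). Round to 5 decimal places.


Step 1: CL^2 = 1.0^2 = 1.0
Step 2: pi * AR * e = 3.14159 * 12.1 * 0.7 = 26.60929
Step 3: CDi = 1.0 / 26.60929 = 0.03758

0.03758


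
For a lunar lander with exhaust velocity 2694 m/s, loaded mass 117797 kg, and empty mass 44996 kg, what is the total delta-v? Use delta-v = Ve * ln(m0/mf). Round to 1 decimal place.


Step 1: Mass ratio m0/mf = 117797 / 44996 = 2.617944
Step 2: ln(2.617944) = 0.962389
Step 3: delta-v = 2694 * 0.962389 = 2592.7 m/s

2592.7


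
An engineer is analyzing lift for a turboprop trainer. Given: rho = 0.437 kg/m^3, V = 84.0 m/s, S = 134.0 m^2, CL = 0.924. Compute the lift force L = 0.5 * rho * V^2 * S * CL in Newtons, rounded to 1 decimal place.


Step 1: Calculate dynamic pressure q = 0.5 * 0.437 * 84.0^2 = 0.5 * 0.437 * 7056.0 = 1541.736 Pa
Step 2: Multiply by wing area and lift coefficient: L = 1541.736 * 134.0 * 0.924
Step 3: L = 206592.624 * 0.924 = 190891.6 N

190891.6


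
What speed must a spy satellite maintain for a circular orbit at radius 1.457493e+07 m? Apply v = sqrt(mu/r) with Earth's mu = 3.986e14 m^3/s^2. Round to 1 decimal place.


Step 1: mu / r = 3.986e14 / 1.457493e+07 = 27348330.3179
Step 2: v = sqrt(27348330.3179) = 5229.6 m/s

5229.6


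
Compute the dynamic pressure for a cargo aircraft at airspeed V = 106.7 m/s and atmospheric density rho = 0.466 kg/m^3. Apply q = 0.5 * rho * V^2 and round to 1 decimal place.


Step 1: V^2 = 106.7^2 = 11384.89
Step 2: q = 0.5 * 0.466 * 11384.89
Step 3: q = 2652.7 Pa

2652.7


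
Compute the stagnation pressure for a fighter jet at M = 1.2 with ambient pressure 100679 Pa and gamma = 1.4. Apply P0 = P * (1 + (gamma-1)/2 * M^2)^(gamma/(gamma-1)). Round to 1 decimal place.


Step 1: (gamma-1)/2 * M^2 = 0.2 * 1.44 = 0.288
Step 2: 1 + 0.288 = 1.288
Step 3: Exponent gamma/(gamma-1) = 3.5
Step 4: P0 = 100679 * 1.288^3.5 = 244143.1 Pa

244143.1


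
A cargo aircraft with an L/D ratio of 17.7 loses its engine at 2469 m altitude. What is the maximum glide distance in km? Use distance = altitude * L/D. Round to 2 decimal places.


Step 1: Glide distance = altitude * L/D = 2469 * 17.7 = 43701.3 m
Step 2: Convert to km: 43701.3 / 1000 = 43.70 km

43.70


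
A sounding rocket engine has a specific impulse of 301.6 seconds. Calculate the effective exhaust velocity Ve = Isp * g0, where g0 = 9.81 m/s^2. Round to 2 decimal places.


Step 1: Ve = Isp * g0 = 301.6 * 9.81
Step 2: Ve = 2958.70 m/s

2958.70


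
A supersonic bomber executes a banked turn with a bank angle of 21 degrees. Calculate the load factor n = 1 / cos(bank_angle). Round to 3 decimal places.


Step 1: Convert 21 degrees to radians = 0.366519
Step 2: cos(21 deg) = 0.93358
Step 3: n = 1 / 0.93358 = 1.071

1.071


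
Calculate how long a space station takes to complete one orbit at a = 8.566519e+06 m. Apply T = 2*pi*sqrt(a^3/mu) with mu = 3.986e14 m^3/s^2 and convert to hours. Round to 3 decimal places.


Step 1: a^3 / mu = 6.286561e+20 / 3.986e14 = 1.577160e+06
Step 2: sqrt(1.577160e+06) = 1255.8505 s
Step 3: T = 2*pi * 1255.8505 = 7890.74 s
Step 4: T in hours = 7890.74 / 3600 = 2.192 hours

2.192


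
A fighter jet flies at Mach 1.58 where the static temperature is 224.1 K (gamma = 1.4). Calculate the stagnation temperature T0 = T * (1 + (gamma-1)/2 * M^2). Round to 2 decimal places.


Step 1: (gamma-1)/2 = 0.2
Step 2: M^2 = 2.4964
Step 3: 1 + 0.2 * 2.4964 = 1.49928
Step 4: T0 = 224.1 * 1.49928 = 335.99 K

335.99


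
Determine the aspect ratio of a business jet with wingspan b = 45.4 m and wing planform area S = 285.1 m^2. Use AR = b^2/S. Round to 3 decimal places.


Step 1: b^2 = 45.4^2 = 2061.16
Step 2: AR = 2061.16 / 285.1 = 7.230

7.230


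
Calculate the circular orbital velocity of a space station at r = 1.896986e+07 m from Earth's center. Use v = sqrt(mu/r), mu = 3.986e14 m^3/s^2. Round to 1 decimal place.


Step 1: mu / r = 3.986e14 / 1.896986e+07 = 21012279.4791
Step 2: v = sqrt(21012279.4791) = 4583.9 m/s

4583.9


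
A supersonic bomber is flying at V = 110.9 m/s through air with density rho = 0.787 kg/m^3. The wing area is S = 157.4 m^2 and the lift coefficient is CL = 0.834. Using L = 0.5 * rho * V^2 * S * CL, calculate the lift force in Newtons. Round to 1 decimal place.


Step 1: Calculate dynamic pressure q = 0.5 * 0.787 * 110.9^2 = 0.5 * 0.787 * 12298.81 = 4839.5817 Pa
Step 2: Multiply by wing area and lift coefficient: L = 4839.5817 * 157.4 * 0.834
Step 3: L = 761750.1651 * 0.834 = 635299.6 N

635299.6


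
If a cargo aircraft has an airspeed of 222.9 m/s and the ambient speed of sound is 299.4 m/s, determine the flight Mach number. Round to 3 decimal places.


Step 1: M = V / a = 222.9 / 299.4
Step 2: M = 0.744

0.744


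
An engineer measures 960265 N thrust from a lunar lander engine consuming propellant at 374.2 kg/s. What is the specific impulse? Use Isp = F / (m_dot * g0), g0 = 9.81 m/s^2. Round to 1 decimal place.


Step 1: m_dot * g0 = 374.2 * 9.81 = 3670.9
Step 2: Isp = 960265 / 3670.9 = 261.6 s

261.6


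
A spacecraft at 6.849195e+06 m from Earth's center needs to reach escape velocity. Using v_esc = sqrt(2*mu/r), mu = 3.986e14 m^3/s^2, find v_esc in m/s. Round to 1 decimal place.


Step 1: 2*mu/r = 2 * 3.986e14 / 6.849195e+06 = 116393240.3735
Step 2: v_esc = sqrt(116393240.3735) = 10788.6 m/s

10788.6


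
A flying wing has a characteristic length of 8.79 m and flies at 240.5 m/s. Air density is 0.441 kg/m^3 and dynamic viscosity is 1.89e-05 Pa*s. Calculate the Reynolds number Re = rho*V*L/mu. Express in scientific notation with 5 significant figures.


Step 1: Numerator = rho * V * L = 0.441 * 240.5 * 8.79 = 932.271795
Step 2: Re = 932.271795 / 1.89e-05
Step 3: Re = 4.9327e+07

4.9327e+07


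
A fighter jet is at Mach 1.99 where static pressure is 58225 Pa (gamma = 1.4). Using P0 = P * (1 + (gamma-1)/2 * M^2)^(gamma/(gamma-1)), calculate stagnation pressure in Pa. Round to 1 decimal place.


Step 1: (gamma-1)/2 * M^2 = 0.2 * 3.9601 = 0.79202
Step 2: 1 + 0.79202 = 1.79202
Step 3: Exponent gamma/(gamma-1) = 3.5
Step 4: P0 = 58225 * 1.79202^3.5 = 448548.6 Pa

448548.6


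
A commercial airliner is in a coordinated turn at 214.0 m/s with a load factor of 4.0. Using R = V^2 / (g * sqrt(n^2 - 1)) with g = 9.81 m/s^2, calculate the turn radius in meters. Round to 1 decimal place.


Step 1: V^2 = 214.0^2 = 45796.0
Step 2: n^2 - 1 = 4.0^2 - 1 = 15.0
Step 3: sqrt(15.0) = 3.872983
Step 4: R = 45796.0 / (9.81 * 3.872983) = 1205.3 m

1205.3


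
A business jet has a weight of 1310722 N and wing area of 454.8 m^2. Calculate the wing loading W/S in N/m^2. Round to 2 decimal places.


Step 1: Wing loading = W / S = 1310722 / 454.8
Step 2: Wing loading = 2881.97 N/m^2

2881.97


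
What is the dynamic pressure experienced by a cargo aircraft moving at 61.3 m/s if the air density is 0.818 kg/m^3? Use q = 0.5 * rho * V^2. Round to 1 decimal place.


Step 1: V^2 = 61.3^2 = 3757.69
Step 2: q = 0.5 * 0.818 * 3757.69
Step 3: q = 1536.9 Pa

1536.9


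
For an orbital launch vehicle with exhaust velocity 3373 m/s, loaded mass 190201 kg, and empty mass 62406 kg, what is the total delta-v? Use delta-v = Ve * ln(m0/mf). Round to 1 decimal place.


Step 1: Mass ratio m0/mf = 190201 / 62406 = 3.0478
Step 2: ln(3.0478) = 1.11442
Step 3: delta-v = 3373 * 1.11442 = 3758.9 m/s

3758.9


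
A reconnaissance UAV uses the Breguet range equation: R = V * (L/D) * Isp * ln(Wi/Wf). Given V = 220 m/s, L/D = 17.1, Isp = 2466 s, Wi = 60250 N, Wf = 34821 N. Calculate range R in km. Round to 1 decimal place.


Step 1: Coefficient = V * (L/D) * Isp = 220 * 17.1 * 2466 = 9277092.0 m
Step 2: Wi/Wf = 60250 / 34821 = 1.730278
Step 3: ln(1.730278) = 0.548282
Step 4: R = 9277092.0 * 0.548282 = 5086461.8 m = 5086.5 km

5086.5


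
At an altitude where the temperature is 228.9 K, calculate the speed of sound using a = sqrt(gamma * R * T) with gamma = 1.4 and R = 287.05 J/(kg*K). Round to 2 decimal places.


Step 1: gamma * R * T = 1.4 * 287.05 * 228.9 = 91988.043
Step 2: a = sqrt(91988.043) = 303.30 m/s

303.30


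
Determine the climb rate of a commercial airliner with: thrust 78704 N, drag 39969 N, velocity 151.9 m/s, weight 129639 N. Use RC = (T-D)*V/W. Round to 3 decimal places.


Step 1: Excess thrust = T - D = 78704 - 39969 = 38735 N
Step 2: Excess power = 38735 * 151.9 = 5883846.5 W
Step 3: RC = 5883846.5 / 129639 = 45.386 m/s

45.386


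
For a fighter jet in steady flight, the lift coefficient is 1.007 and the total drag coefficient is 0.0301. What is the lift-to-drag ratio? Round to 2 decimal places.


Step 1: L/D = CL / CD = 1.007 / 0.0301
Step 2: L/D = 33.46

33.46


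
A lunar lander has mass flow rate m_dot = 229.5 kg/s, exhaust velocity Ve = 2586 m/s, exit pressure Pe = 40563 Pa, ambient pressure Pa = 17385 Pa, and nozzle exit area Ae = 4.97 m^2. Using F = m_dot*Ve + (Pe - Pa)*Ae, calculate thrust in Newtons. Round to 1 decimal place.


Step 1: Momentum thrust = m_dot * Ve = 229.5 * 2586 = 593487.0 N
Step 2: Pressure thrust = (Pe - Pa) * Ae = (40563 - 17385) * 4.97 = 115194.66 N
Step 3: Total thrust F = 593487.0 + 115194.66 = 708681.7 N

708681.7


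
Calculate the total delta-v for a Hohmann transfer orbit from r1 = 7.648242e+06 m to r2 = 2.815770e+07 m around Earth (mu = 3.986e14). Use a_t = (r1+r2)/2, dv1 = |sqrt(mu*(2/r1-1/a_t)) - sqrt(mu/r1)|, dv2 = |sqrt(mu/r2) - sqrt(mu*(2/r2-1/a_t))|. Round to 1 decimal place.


Step 1: Transfer semi-major axis a_t = (7.648242e+06 + 2.815770e+07) / 2 = 1.790297e+07 m
Step 2: v1 (circular at r1) = sqrt(mu/r1) = 7219.18 m/s
Step 3: v_t1 = sqrt(mu*(2/r1 - 1/a_t)) = 9053.65 m/s
Step 4: dv1 = |9053.65 - 7219.18| = 1834.47 m/s
Step 5: v2 (circular at r2) = 3762.44 m/s, v_t2 = 2459.17 m/s
Step 6: dv2 = |3762.44 - 2459.17| = 1303.28 m/s
Step 7: Total delta-v = 1834.47 + 1303.28 = 3137.7 m/s

3137.7


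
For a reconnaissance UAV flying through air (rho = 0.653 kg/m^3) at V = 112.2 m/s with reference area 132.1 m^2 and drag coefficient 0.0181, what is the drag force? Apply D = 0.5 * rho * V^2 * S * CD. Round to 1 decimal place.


Step 1: Dynamic pressure q = 0.5 * 0.653 * 112.2^2 = 4110.2563 Pa
Step 2: Drag D = q * S * CD = 4110.2563 * 132.1 * 0.0181
Step 3: D = 9827.7 N

9827.7


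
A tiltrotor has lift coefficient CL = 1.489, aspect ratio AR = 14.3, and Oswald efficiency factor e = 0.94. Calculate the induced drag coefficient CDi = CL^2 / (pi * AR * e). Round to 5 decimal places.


Step 1: CL^2 = 1.489^2 = 2.217121
Step 2: pi * AR * e = 3.14159 * 14.3 * 0.94 = 42.229288
Step 3: CDi = 2.217121 / 42.229288 = 0.05250

0.05250


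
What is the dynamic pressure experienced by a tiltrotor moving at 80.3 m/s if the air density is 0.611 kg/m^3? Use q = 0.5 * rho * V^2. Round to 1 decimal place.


Step 1: V^2 = 80.3^2 = 6448.09
Step 2: q = 0.5 * 0.611 * 6448.09
Step 3: q = 1969.9 Pa

1969.9


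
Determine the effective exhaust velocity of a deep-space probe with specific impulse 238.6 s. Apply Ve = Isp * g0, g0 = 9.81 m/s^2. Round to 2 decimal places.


Step 1: Ve = Isp * g0 = 238.6 * 9.81
Step 2: Ve = 2340.67 m/s

2340.67


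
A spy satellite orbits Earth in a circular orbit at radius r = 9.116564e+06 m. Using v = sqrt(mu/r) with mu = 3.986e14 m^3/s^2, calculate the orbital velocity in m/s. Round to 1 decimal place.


Step 1: mu / r = 3.986e14 / 9.116564e+06 = 43722613.0371
Step 2: v = sqrt(43722613.0371) = 6612.3 m/s

6612.3


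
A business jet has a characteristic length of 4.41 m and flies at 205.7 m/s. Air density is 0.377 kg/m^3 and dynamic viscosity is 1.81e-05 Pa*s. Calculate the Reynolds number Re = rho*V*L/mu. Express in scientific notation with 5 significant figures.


Step 1: Numerator = rho * V * L = 0.377 * 205.7 * 4.41 = 341.990649
Step 2: Re = 341.990649 / 1.81e-05
Step 3: Re = 1.8895e+07

1.8895e+07


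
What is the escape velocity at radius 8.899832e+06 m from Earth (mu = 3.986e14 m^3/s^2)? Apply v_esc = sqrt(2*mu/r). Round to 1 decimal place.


Step 1: 2*mu/r = 2 * 3.986e14 / 8.899832e+06 = 89574724.5566
Step 2: v_esc = sqrt(89574724.5566) = 9464.4 m/s

9464.4


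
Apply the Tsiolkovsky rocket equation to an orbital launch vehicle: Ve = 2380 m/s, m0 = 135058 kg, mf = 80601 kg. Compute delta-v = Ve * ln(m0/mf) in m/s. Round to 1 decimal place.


Step 1: Mass ratio m0/mf = 135058 / 80601 = 1.675637
Step 2: ln(1.675637) = 0.516193
Step 3: delta-v = 2380 * 0.516193 = 1228.5 m/s

1228.5


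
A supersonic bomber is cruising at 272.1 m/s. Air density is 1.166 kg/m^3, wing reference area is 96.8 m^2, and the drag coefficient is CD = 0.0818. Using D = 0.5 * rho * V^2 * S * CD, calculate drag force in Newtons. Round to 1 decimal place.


Step 1: Dynamic pressure q = 0.5 * 1.166 * 272.1^2 = 43164.393 Pa
Step 2: Drag D = q * S * CD = 43164.393 * 96.8 * 0.0818
Step 3: D = 341786.0 N

341786.0


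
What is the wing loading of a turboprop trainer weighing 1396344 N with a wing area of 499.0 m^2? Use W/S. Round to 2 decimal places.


Step 1: Wing loading = W / S = 1396344 / 499.0
Step 2: Wing loading = 2798.28 N/m^2

2798.28


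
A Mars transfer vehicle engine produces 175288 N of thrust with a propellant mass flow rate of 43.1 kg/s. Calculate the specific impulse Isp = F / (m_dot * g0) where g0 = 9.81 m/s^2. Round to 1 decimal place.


Step 1: m_dot * g0 = 43.1 * 9.81 = 422.81
Step 2: Isp = 175288 / 422.81 = 414.6 s

414.6


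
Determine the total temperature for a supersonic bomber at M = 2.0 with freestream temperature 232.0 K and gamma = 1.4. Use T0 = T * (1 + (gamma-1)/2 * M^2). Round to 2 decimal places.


Step 1: (gamma-1)/2 = 0.2
Step 2: M^2 = 4.0
Step 3: 1 + 0.2 * 4.0 = 1.8
Step 4: T0 = 232.0 * 1.8 = 417.60 K

417.60


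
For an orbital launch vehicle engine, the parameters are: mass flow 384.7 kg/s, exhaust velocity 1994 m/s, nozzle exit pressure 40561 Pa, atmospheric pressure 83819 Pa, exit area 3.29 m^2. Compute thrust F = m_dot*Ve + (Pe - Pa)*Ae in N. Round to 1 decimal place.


Step 1: Momentum thrust = m_dot * Ve = 384.7 * 1994 = 767091.8 N
Step 2: Pressure thrust = (Pe - Pa) * Ae = (40561 - 83819) * 3.29 = -142318.82 N
Step 3: Total thrust F = 767091.8 + -142318.82 = 624773.0 N

624773.0


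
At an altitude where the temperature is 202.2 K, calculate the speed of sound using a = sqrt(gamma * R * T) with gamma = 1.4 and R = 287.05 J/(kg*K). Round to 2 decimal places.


Step 1: gamma * R * T = 1.4 * 287.05 * 202.2 = 81258.114
Step 2: a = sqrt(81258.114) = 285.06 m/s

285.06


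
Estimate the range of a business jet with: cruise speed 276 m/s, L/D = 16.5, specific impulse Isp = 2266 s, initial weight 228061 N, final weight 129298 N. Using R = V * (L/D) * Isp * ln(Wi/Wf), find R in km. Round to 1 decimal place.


Step 1: Coefficient = V * (L/D) * Isp = 276 * 16.5 * 2266 = 10319364.0 m
Step 2: Wi/Wf = 228061 / 129298 = 1.76384
Step 3: ln(1.76384) = 0.567493
Step 4: R = 10319364.0 * 0.567493 = 5856170.1 m = 5856.2 km

5856.2


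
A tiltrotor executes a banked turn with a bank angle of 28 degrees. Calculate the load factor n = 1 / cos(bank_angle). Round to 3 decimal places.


Step 1: Convert 28 degrees to radians = 0.488692
Step 2: cos(28 deg) = 0.882948
Step 3: n = 1 / 0.882948 = 1.133

1.133


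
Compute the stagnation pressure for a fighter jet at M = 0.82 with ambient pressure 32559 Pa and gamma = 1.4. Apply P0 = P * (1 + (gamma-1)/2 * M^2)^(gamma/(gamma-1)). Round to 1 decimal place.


Step 1: (gamma-1)/2 * M^2 = 0.2 * 0.6724 = 0.13448
Step 2: 1 + 0.13448 = 1.13448
Step 3: Exponent gamma/(gamma-1) = 3.5
Step 4: P0 = 32559 * 1.13448^3.5 = 50636.1 Pa

50636.1


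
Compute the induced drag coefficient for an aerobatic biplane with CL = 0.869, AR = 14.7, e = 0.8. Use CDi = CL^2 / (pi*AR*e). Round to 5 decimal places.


Step 1: CL^2 = 0.869^2 = 0.755161
Step 2: pi * AR * e = 3.14159 * 14.7 * 0.8 = 36.94513
Step 3: CDi = 0.755161 / 36.94513 = 0.02044

0.02044


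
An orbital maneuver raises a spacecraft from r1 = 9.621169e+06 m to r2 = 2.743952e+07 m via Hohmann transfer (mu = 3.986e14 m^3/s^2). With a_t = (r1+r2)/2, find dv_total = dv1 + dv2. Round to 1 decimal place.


Step 1: Transfer semi-major axis a_t = (9.621169e+06 + 2.743952e+07) / 2 = 1.853034e+07 m
Step 2: v1 (circular at r1) = sqrt(mu/r1) = 6436.57 m/s
Step 3: v_t1 = sqrt(mu*(2/r1 - 1/a_t)) = 7832.51 m/s
Step 4: dv1 = |7832.51 - 6436.57| = 1395.94 m/s
Step 5: v2 (circular at r2) = 3811.36 m/s, v_t2 = 2746.33 m/s
Step 6: dv2 = |3811.36 - 2746.33| = 1065.03 m/s
Step 7: Total delta-v = 1395.94 + 1065.03 = 2461.0 m/s

2461.0


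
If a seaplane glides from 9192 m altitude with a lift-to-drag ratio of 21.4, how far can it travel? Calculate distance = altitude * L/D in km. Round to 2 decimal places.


Step 1: Glide distance = altitude * L/D = 9192 * 21.4 = 196708.8 m
Step 2: Convert to km: 196708.8 / 1000 = 196.71 km

196.71


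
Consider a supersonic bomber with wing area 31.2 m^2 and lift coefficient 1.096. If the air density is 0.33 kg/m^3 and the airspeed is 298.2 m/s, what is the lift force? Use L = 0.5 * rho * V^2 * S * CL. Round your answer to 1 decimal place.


Step 1: Calculate dynamic pressure q = 0.5 * 0.33 * 298.2^2 = 0.5 * 0.33 * 88923.24 = 14672.3346 Pa
Step 2: Multiply by wing area and lift coefficient: L = 14672.3346 * 31.2 * 1.096
Step 3: L = 457776.8395 * 1.096 = 501723.4 N

501723.4


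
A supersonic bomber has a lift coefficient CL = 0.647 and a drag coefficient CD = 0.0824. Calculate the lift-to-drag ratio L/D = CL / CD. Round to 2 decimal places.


Step 1: L/D = CL / CD = 0.647 / 0.0824
Step 2: L/D = 7.85

7.85


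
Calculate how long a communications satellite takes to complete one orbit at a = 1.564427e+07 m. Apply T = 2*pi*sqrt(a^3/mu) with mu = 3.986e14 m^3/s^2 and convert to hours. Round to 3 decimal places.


Step 1: a^3 / mu = 3.828828e+21 / 3.986e14 = 9.605691e+06
Step 2: sqrt(9.605691e+06) = 3099.3049 s
Step 3: T = 2*pi * 3099.3049 = 19473.51 s
Step 4: T in hours = 19473.51 / 3600 = 5.409 hours

5.409


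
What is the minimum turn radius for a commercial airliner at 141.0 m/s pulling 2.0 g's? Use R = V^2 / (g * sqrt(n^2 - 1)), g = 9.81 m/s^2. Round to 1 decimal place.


Step 1: V^2 = 141.0^2 = 19881.0
Step 2: n^2 - 1 = 2.0^2 - 1 = 3.0
Step 3: sqrt(3.0) = 1.732051
Step 4: R = 19881.0 / (9.81 * 1.732051) = 1170.1 m

1170.1


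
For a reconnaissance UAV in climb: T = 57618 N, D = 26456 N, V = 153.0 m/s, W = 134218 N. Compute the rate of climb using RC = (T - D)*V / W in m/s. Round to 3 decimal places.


Step 1: Excess thrust = T - D = 57618 - 26456 = 31162 N
Step 2: Excess power = 31162 * 153.0 = 4767786.0 W
Step 3: RC = 4767786.0 / 134218 = 35.523 m/s

35.523


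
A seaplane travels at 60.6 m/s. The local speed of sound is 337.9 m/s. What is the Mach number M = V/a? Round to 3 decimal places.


Step 1: M = V / a = 60.6 / 337.9
Step 2: M = 0.179

0.179


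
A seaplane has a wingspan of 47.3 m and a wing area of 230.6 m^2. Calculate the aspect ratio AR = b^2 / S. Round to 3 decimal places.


Step 1: b^2 = 47.3^2 = 2237.29
Step 2: AR = 2237.29 / 230.6 = 9.702

9.702


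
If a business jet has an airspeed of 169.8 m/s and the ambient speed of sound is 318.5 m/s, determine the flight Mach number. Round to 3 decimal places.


Step 1: M = V / a = 169.8 / 318.5
Step 2: M = 0.533

0.533


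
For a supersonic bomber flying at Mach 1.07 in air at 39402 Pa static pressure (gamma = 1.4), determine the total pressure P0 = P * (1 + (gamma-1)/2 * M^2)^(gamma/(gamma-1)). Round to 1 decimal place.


Step 1: (gamma-1)/2 * M^2 = 0.2 * 1.1449 = 0.22898
Step 2: 1 + 0.22898 = 1.22898
Step 3: Exponent gamma/(gamma-1) = 3.5
Step 4: P0 = 39402 * 1.22898^3.5 = 81082.1 Pa

81082.1


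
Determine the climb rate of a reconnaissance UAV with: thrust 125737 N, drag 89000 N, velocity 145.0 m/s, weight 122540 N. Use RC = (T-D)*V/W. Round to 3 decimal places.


Step 1: Excess thrust = T - D = 125737 - 89000 = 36737 N
Step 2: Excess power = 36737 * 145.0 = 5326865.0 W
Step 3: RC = 5326865.0 / 122540 = 43.470 m/s

43.470


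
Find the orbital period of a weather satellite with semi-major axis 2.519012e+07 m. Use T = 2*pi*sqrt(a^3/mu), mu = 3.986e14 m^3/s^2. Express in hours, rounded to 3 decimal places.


Step 1: a^3 / mu = 1.598419e+22 / 3.986e14 = 4.010083e+07
Step 2: sqrt(4.010083e+07) = 6332.522 s
Step 3: T = 2*pi * 6332.522 = 39788.41 s
Step 4: T in hours = 39788.41 / 3600 = 11.052 hours

11.052


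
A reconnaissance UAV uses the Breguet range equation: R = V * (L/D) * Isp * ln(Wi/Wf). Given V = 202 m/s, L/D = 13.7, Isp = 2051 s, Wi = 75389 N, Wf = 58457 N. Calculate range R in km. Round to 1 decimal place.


Step 1: Coefficient = V * (L/D) * Isp = 202 * 13.7 * 2051 = 5675937.4 m
Step 2: Wi/Wf = 75389 / 58457 = 1.289649
Step 3: ln(1.289649) = 0.25437
Step 4: R = 5675937.4 * 0.25437 = 1443787.8 m = 1443.8 km

1443.8


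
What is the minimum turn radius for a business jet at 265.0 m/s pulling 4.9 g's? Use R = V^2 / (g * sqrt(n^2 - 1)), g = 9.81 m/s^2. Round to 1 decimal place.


Step 1: V^2 = 265.0^2 = 70225.0
Step 2: n^2 - 1 = 4.9^2 - 1 = 23.01
Step 3: sqrt(23.01) = 4.796874
Step 4: R = 70225.0 / (9.81 * 4.796874) = 1492.3 m

1492.3


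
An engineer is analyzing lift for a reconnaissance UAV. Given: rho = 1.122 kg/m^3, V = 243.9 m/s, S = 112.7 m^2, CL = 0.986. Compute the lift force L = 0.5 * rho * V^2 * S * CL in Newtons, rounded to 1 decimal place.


Step 1: Calculate dynamic pressure q = 0.5 * 1.122 * 243.9^2 = 0.5 * 1.122 * 59487.21 = 33372.3248 Pa
Step 2: Multiply by wing area and lift coefficient: L = 33372.3248 * 112.7 * 0.986
Step 3: L = 3761061.0061 * 0.986 = 3708406.2 N

3708406.2


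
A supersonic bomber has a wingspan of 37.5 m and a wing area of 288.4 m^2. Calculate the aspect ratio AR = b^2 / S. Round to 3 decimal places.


Step 1: b^2 = 37.5^2 = 1406.25
Step 2: AR = 1406.25 / 288.4 = 4.876

4.876


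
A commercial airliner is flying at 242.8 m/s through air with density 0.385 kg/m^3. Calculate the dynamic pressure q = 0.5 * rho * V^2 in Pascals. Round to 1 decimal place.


Step 1: V^2 = 242.8^2 = 58951.84
Step 2: q = 0.5 * 0.385 * 58951.84
Step 3: q = 11348.2 Pa

11348.2


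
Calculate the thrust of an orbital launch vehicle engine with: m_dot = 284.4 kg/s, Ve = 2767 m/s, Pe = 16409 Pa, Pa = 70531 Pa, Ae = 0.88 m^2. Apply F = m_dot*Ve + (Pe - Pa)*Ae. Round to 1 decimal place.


Step 1: Momentum thrust = m_dot * Ve = 284.4 * 2767 = 786934.8 N
Step 2: Pressure thrust = (Pe - Pa) * Ae = (16409 - 70531) * 0.88 = -47627.36 N
Step 3: Total thrust F = 786934.8 + -47627.36 = 739307.4 N

739307.4


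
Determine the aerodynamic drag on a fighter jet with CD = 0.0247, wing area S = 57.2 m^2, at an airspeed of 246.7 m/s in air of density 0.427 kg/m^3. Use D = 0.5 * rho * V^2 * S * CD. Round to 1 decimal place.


Step 1: Dynamic pressure q = 0.5 * 0.427 * 246.7^2 = 12993.8 Pa
Step 2: Drag D = q * S * CD = 12993.8 * 57.2 * 0.0247
Step 3: D = 18358.2 N

18358.2


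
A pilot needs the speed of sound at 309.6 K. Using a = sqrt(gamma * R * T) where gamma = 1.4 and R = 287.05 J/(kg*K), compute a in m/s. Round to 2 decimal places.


Step 1: gamma * R * T = 1.4 * 287.05 * 309.6 = 124418.952
Step 2: a = sqrt(124418.952) = 352.73 m/s

352.73


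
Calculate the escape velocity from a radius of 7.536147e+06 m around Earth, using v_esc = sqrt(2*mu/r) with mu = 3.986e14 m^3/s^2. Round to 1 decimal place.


Step 1: 2*mu/r = 2 * 3.986e14 / 7.536147e+06 = 105783499.1807
Step 2: v_esc = sqrt(105783499.1807) = 10285.1 m/s

10285.1


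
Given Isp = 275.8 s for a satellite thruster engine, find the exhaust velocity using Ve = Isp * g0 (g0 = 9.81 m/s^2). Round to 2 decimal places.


Step 1: Ve = Isp * g0 = 275.8 * 9.81
Step 2: Ve = 2705.60 m/s

2705.60


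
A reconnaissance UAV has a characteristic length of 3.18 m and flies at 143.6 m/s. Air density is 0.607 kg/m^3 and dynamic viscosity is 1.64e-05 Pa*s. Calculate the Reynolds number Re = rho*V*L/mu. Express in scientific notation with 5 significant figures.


Step 1: Numerator = rho * V * L = 0.607 * 143.6 * 3.18 = 277.185336
Step 2: Re = 277.185336 / 1.64e-05
Step 3: Re = 1.6902e+07

1.6902e+07


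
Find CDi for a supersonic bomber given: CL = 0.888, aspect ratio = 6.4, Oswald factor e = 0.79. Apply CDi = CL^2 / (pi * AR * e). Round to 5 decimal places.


Step 1: CL^2 = 0.888^2 = 0.788544
Step 2: pi * AR * e = 3.14159 * 6.4 * 0.79 = 15.883892
Step 3: CDi = 0.788544 / 15.883892 = 0.04964

0.04964


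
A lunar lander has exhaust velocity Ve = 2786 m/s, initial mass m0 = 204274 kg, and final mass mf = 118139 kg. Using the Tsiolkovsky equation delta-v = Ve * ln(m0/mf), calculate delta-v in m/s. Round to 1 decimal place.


Step 1: Mass ratio m0/mf = 204274 / 118139 = 1.729099
Step 2: ln(1.729099) = 0.5476
Step 3: delta-v = 2786 * 0.5476 = 1525.6 m/s

1525.6


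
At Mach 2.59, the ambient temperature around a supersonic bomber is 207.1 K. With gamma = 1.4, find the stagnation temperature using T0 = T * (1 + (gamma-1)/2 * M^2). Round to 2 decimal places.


Step 1: (gamma-1)/2 = 0.2
Step 2: M^2 = 6.7081
Step 3: 1 + 0.2 * 6.7081 = 2.34162
Step 4: T0 = 207.1 * 2.34162 = 484.95 K

484.95


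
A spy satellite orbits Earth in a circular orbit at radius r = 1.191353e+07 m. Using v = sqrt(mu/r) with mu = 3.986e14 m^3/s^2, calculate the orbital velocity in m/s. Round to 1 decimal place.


Step 1: mu / r = 3.986e14 / 1.191353e+07 = 33457757.6923
Step 2: v = sqrt(33457757.6923) = 5784.3 m/s

5784.3


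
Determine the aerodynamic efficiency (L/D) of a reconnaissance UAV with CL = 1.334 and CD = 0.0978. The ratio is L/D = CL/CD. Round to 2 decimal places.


Step 1: L/D = CL / CD = 1.334 / 0.0978
Step 2: L/D = 13.64

13.64


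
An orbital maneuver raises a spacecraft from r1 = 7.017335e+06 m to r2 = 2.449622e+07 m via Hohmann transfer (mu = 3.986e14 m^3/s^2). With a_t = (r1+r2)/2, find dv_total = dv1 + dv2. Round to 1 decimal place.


Step 1: Transfer semi-major axis a_t = (7.017335e+06 + 2.449622e+07) / 2 = 1.575678e+07 m
Step 2: v1 (circular at r1) = sqrt(mu/r1) = 7536.72 m/s
Step 3: v_t1 = sqrt(mu*(2/r1 - 1/a_t)) = 9397.2 m/s
Step 4: dv1 = |9397.2 - 7536.72| = 1860.48 m/s
Step 5: v2 (circular at r2) = 4033.84 m/s, v_t2 = 2691.98 m/s
Step 6: dv2 = |4033.84 - 2691.98| = 1341.87 m/s
Step 7: Total delta-v = 1860.48 + 1341.87 = 3202.3 m/s

3202.3


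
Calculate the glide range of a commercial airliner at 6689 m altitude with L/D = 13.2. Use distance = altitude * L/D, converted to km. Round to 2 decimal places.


Step 1: Glide distance = altitude * L/D = 6689 * 13.2 = 88294.8 m
Step 2: Convert to km: 88294.8 / 1000 = 88.29 km

88.29


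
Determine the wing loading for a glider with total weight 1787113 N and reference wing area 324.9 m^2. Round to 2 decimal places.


Step 1: Wing loading = W / S = 1787113 / 324.9
Step 2: Wing loading = 5500.50 N/m^2

5500.50
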